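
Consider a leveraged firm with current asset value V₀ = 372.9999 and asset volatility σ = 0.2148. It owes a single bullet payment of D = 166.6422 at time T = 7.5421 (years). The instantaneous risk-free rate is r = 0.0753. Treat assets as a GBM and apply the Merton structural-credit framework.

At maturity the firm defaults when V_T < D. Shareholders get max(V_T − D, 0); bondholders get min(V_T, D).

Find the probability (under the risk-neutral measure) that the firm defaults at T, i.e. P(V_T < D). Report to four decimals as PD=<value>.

PD=0.0210

d₁ = [ln(V₀/D) + (r + σ²/2)T] / (σ√T)
   = [ln(372.9999/166.6422) + (0.0753 + 0.5·0.2148²)·7.5421] / (0.2148·√7.5421)
   = [0.805729 + 0.741913] / 0.589903 = 2.623554
d₂ = d₁ − σ√T = 2.623554 − 0.589903 = 2.033652
risk-neutral PD = N(−d₂) = N(-2.033652) = 0.020993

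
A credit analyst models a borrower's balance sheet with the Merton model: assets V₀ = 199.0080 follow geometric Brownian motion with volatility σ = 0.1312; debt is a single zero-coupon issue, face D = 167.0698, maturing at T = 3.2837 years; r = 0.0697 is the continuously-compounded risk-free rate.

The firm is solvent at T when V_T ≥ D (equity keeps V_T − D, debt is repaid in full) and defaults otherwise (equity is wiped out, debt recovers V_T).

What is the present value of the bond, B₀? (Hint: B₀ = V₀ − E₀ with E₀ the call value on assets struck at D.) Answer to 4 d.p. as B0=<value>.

d₁ = [ln(V₀/D) + (r + σ²/2)T] / (σ√T)
   = [ln(199.0080/167.0698) + (0.0697 + 0.5·0.1312²)·3.2837] / (0.1312·√3.2837)
   = [0.174933 + 0.257136] / 0.237747 = 1.817346
d₂ = d₁ − σ√T = 1.817346 − 0.237747 = 1.579599
N(d₁) = 0.965418,  N(d₂) = 0.942901,  e^(−rT) = 0.795429
E₀ = V₀·N(d₁) − D·e^(−rT)·N(d₂)
   = 199.0080·0.965418 − 167.0698·0.795429·0.942901 = 66.821814
B₀ = V₀ − E₀ = 199.0080 − 66.821814 = 132.186186

B0=132.1862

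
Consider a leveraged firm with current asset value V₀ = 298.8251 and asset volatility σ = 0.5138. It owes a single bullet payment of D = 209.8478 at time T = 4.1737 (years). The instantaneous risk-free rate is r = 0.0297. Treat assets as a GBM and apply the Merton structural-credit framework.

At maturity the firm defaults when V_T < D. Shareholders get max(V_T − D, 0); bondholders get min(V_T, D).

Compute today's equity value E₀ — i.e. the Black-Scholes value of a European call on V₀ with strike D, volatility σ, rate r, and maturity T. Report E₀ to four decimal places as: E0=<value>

E0=162.4116

d₁ = [ln(V₀/D) + (r + σ²/2)T] / (σ√T)
   = [ln(298.8251/209.8478) + (0.0297 + 0.5·0.5138²)·4.1737] / (0.5138·√4.1737)
   = [0.353476 + 0.674867] / 1.049675 = 0.979678
d₂ = d₁ − σ√T = 0.979678 − 1.049675 = -0.069997
N(d₁) = 0.836377,  N(d₂) = 0.472098,  e^(−rT) = 0.883416
E₀ = V₀·N(d₁) − D·e^(−rT)·N(d₂)
   = 298.8251·0.836377 − 209.8478·0.883416·0.472098 = 162.411634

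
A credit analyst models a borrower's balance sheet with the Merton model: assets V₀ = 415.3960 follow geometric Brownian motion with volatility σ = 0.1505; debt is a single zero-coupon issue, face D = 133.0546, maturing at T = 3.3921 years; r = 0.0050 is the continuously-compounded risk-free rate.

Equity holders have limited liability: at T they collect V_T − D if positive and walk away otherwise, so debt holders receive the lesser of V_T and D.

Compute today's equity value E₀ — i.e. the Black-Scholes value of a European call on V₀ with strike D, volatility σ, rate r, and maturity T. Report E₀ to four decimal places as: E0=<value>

E0=284.5793

d₁ = [ln(V₀/D) + (r + σ²/2)T] / (σ√T)
   = [ln(415.3960/133.0546) + (0.0050 + 0.5·0.1505²)·3.3921] / (0.1505·√3.3921)
   = [1.138473 + 0.055376] / 0.277186 = 4.307037
d₂ = d₁ − σ√T = 4.307037 − 0.277186 = 4.029852
N(d₁) = 0.999992,  N(d₂) = 0.999972,  e^(−rT) = 0.983183
E₀ = V₀·N(d₁) − D·e^(−rT)·N(d₂)
   = 415.3960·0.999992 − 133.0546·0.983183·0.999972 = 284.579257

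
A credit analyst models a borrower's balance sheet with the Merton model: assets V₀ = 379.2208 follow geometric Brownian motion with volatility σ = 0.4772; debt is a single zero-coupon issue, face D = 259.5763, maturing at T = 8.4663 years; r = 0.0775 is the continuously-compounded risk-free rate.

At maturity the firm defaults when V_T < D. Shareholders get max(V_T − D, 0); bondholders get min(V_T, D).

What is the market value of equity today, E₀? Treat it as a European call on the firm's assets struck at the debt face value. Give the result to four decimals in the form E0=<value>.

d₁ = [ln(V₀/D) + (r + σ²/2)T] / (σ√T)
   = [ln(379.2208/259.5763) + (0.0775 + 0.5·0.4772²)·8.4663] / (0.4772·√8.4663)
   = [0.379068 + 1.620110] / 1.388504 = 1.439807
d₂ = d₁ − σ√T = 1.439807 − 1.388504 = 0.051303
N(d₁) = 0.925039,  N(d₂) = 0.520458,  e^(−rT) = 0.518851
E₀ = V₀·N(d₁) − D·e^(−rT)·N(d₂)
   = 379.2208·0.925039 − 259.5763·0.518851·0.520458 = 280.698011

E0=280.6980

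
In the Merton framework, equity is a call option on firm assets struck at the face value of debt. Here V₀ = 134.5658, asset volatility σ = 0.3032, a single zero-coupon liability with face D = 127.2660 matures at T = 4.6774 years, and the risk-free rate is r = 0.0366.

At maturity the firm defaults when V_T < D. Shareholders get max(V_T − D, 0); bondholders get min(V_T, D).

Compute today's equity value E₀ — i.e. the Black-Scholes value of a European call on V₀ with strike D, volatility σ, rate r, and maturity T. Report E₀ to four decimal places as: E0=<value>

d₁ = [ln(V₀/D) + (r + σ²/2)T] / (σ√T)
   = [ln(134.5658/127.2660) + (0.0366 + 0.5·0.3032²)·4.6774] / (0.3032·√4.6774)
   = [0.055774 + 0.386190] / 0.655740 = 0.673993
d₂ = d₁ − σ√T = 0.673993 − 0.655740 = 0.018253
N(d₁) = 0.749842,  N(d₂) = 0.507282,  e^(−rT) = 0.842659
E₀ = V₀·N(d₁) − D·e^(−rT)·N(d₂)
   = 134.5658·0.749842 − 127.2660·0.842659·0.507282 = 46.501286

E0=46.5013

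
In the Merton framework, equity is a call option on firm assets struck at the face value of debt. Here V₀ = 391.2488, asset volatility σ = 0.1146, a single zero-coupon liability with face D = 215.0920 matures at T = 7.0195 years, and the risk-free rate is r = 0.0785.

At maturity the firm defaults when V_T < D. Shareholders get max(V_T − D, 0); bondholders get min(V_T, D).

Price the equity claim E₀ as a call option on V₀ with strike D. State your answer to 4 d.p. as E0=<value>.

E0=267.2806

d₁ = [ln(V₀/D) + (r + σ²/2)T] / (σ√T)
   = [ln(391.2488/215.0920) + (0.0785 + 0.5·0.1146²)·7.0195] / (0.1146·√7.0195)
   = [0.598278 + 0.597125] / 0.303625 = 3.937101
d₂ = d₁ − σ√T = 3.937101 − 0.303625 = 3.633476
N(d₁) = 0.999959,  N(d₂) = 0.999860,  e^(−rT) = 0.576355
E₀ = V₀·N(d₁) − D·e^(−rT)·N(d₂)
   = 391.2488·0.999959 − 215.0920·0.576355·0.999860 = 267.280558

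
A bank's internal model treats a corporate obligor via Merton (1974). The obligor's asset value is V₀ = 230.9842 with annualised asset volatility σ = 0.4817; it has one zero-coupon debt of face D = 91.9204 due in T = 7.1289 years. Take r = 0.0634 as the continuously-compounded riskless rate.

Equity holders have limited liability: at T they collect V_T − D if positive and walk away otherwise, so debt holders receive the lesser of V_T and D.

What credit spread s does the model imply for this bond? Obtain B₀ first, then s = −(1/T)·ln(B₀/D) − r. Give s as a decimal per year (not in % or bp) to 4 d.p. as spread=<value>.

spread=0.0250

d₁ = [ln(V₀/D) + (r + σ²/2)T] / (σ√T)
   = [ln(230.9842/91.9204) + (0.0634 + 0.5·0.4817²)·7.1289] / (0.4817·√7.1289)
   = [0.921426 + 1.279049] / 1.286139 = 1.710916
d₂ = d₁ − σ√T = 1.710916 − 1.286139 = 0.424777
N(d₁) = 0.956452,  N(d₂) = 0.664500,  e^(−rT) = 0.636372
E₀ = V₀·N(d₁) − D·e^(−rT)·N(d₂)
   = 230.9842·0.956452 − 91.9204·0.636372·0.664500 = 182.054912
B₀ = V₀ − E₀ = 230.9842 − 182.054912 = 48.929288
spread = −(1/T)·ln(B₀/D) − r = −(1/7.1289)·ln(48.929288/91.9204) − 0.0634 = 0.02504939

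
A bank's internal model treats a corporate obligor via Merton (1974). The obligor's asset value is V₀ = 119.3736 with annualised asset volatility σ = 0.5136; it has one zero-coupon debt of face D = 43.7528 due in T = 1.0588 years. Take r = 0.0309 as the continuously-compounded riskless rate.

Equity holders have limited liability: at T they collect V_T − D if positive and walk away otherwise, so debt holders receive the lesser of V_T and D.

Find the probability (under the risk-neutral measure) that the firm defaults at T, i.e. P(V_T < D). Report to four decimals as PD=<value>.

PD=0.0449

d₁ = [ln(V₀/D) + (r + σ²/2)T] / (σ√T)
   = [ln(119.3736/43.7528) + (0.0309 + 0.5·0.5136²)·1.0588] / (0.5136·√1.0588)
   = [1.003702 + 0.172365] / 0.528484 = 2.225359
d₂ = d₁ − σ√T = 2.225359 − 0.528484 = 1.696875
risk-neutral PD = N(−d₂) = N(-1.696875) = 0.044860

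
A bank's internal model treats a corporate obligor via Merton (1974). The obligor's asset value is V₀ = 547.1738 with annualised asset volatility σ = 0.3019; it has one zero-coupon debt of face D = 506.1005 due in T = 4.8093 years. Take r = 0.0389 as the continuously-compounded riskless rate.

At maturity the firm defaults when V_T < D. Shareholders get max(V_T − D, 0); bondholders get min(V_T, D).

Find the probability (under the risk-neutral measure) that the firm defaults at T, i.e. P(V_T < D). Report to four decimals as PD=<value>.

d₁ = [ln(V₀/D) + (r + σ²/2)T] / (σ√T)
   = [ln(547.1738/506.1005) + (0.0389 + 0.5·0.3019²)·4.8093] / (0.3019·√4.8093)
   = [0.078031 + 0.406250] / 0.662070 = 0.731465
d₂ = d₁ − σ√T = 0.731465 − 0.662070 = 0.069395
risk-neutral PD = N(−d₂) = N(-0.069395) = 0.472338

PD=0.4723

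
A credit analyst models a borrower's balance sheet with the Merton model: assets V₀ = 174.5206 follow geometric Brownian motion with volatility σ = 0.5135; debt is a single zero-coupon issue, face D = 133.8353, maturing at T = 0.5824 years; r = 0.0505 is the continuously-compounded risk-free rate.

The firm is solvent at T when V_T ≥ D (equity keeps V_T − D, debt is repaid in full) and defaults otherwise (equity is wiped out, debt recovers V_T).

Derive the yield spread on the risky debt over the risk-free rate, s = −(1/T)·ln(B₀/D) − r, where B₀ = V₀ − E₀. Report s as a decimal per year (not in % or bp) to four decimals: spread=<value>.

spread=0.1038

d₁ = [ln(V₀/D) + (r + σ²/2)T] / (σ√T)
   = [ln(174.5206/133.8353) + (0.0505 + 0.5·0.5135²)·0.5824] / (0.5135·√0.5824)
   = [0.265433 + 0.106195] / 0.391878 = 0.948326
d₂ = d₁ − σ√T = 0.948326 − 0.391878 = 0.556448
N(d₁) = 0.828518,  N(d₂) = 0.711048,  e^(−rT) = 0.971017
E₀ = V₀·N(d₁) − D·e^(−rT)·N(d₂)
   = 174.5206·0.828518 − 133.8353·0.971017·0.711048 = 52.188338
B₀ = V₀ − E₀ = 174.5206 − 52.188338 = 122.332262
spread = −(1/T)·ln(B₀/D) − r = −(1/0.5824)·ln(122.332262/133.8353) − 0.0505 = 0.10380827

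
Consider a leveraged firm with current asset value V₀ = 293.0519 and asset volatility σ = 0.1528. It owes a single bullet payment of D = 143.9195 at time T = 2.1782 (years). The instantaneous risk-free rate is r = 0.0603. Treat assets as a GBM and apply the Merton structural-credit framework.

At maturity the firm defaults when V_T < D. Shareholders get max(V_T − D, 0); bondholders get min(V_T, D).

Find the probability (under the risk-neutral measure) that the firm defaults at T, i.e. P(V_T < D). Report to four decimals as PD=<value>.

d₁ = [ln(V₀/D) + (r + σ²/2)T] / (σ√T)
   = [ln(293.0519/143.9195) + (0.0603 + 0.5·0.1528²)·2.1782] / (0.1528·√2.1782)
   = [0.711096 + 0.156774] / 0.225513 = 3.848416
d₂ = d₁ − σ√T = 3.848416 − 0.225513 = 3.622903
risk-neutral PD = N(−d₂) = N(-3.622903) = 0.000146

PD=0.0001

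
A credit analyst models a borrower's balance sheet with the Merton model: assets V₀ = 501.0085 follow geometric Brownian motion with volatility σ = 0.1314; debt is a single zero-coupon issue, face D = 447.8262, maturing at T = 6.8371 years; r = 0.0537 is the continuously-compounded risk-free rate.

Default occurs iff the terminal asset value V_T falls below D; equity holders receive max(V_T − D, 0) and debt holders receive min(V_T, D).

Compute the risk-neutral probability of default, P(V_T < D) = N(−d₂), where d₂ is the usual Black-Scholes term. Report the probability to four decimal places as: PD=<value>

d₁ = [ln(V₀/D) + (r + σ²/2)T] / (σ√T)
   = [ln(501.0085/447.8262) + (0.0537 + 0.5·0.1314²)·6.8371] / (0.1314·√6.8371)
   = [0.112218 + 0.426177] / 0.343583 = 1.567002
d₂ = d₁ − σ√T = 1.567002 − 0.343583 = 1.223419
risk-neutral PD = N(−d₂) = N(-1.223419) = 0.110586

PD=0.1106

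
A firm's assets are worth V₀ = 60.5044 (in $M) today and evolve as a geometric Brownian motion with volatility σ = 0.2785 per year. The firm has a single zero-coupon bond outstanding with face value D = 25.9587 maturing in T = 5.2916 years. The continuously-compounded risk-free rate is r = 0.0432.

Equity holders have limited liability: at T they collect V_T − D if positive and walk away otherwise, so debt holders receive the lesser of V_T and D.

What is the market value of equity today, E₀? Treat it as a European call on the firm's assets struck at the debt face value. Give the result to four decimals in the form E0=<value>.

d₁ = [ln(V₀/D) + (r + σ²/2)T] / (σ√T)
   = [ln(60.5044/25.9587) + (0.0432 + 0.5·0.2785²)·5.2916] / (0.2785·√5.2916)
   = [0.846209 + 0.433811] / 0.640647 = 1.998013
d₂ = d₁ − σ√T = 1.998013 − 0.640647 = 1.357366
N(d₁) = 0.977142,  N(d₂) = 0.912668,  e^(−rT) = 0.795649
E₀ = V₀·N(d₁) − D·e^(−rT)·N(d₂)
   = 60.5044·0.977142 − 25.9587·0.795649·0.912668 = 40.271165

E0=40.2712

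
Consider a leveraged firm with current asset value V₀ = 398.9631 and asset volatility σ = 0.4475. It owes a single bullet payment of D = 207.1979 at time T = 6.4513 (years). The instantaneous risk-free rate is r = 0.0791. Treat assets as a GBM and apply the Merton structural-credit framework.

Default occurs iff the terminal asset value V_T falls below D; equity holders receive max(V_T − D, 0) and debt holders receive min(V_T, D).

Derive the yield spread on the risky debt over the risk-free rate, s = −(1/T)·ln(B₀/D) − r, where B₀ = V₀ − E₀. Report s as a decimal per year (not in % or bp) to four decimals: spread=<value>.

spread=0.0244

d₁ = [ln(V₀/D) + (r + σ²/2)T] / (σ√T)
   = [ln(398.9631/207.1979) + (0.0791 + 0.5·0.4475²)·6.4513] / (0.4475·√6.4513)
   = [0.655195 + 1.156254] / 1.136624 = 1.593711
d₂ = d₁ − σ√T = 1.593711 − 1.136624 = 0.457087
N(d₁) = 0.944500,  N(d₂) = 0.676196,  e^(−rT) = 0.600317
E₀ = V₀·N(d₁) − D·e^(−rT)·N(d₂)
   = 398.9631·0.944500 − 207.1979·0.600317·0.676196 = 292.712291
B₀ = V₀ − E₀ = 398.9631 − 292.712291 = 106.250809
spread = −(1/T)·ln(B₀/D) − r = −(1/6.4513)·ln(106.250809/207.1979) − 0.0791 = 0.02442517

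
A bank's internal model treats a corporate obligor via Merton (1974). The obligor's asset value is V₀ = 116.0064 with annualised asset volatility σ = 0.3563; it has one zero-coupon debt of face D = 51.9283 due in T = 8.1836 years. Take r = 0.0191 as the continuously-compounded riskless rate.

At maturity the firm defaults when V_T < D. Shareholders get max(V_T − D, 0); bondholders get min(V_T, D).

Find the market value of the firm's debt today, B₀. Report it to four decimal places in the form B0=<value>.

d₁ = [ln(V₀/D) + (r + σ²/2)T] / (σ√T)
   = [ln(116.0064/51.9283) + (0.0191 + 0.5·0.3563²)·8.1836] / (0.3563·√8.1836)
   = [0.803781 + 0.675760] / 1.019267 = 1.451573
d₂ = d₁ − σ√T = 1.451573 − 1.019267 = 0.432306
N(d₁) = 0.926690,  N(d₂) = 0.667241,  e^(−rT) = 0.855297
E₀ = V₀·N(d₁) − D·e^(−rT)·N(d₂)
   = 116.0064·0.926690 − 51.9283·0.855297·0.667241 = 77.867061
B₀ = V₀ − E₀ = 116.0064 − 77.867061 = 38.139339

B0=38.1393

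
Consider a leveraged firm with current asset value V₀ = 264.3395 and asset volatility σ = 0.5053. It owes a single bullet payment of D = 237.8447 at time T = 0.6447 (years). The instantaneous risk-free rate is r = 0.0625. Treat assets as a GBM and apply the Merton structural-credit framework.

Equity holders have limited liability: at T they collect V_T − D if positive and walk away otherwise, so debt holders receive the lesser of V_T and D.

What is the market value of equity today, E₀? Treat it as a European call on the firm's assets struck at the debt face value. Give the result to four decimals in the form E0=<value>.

d₁ = [ln(V₀/D) + (r + σ²/2)T] / (σ√T)
   = [ln(264.3395/237.8447) + (0.0625 + 0.5·0.5053²)·0.6447] / (0.5053·√0.6447)
   = [0.105616 + 0.122599] / 0.405722 = 0.562492
d₂ = d₁ − σ√T = 0.562492 − 0.405722 = 0.156770
N(d₁) = 0.713110,  N(d₂) = 0.562287,  e^(−rT) = 0.960507
E₀ = V₀·N(d₁) − D·e^(−rT)·N(d₂)
   = 264.3395·0.713110 − 237.8447·0.960507·0.562287 = 60.047664

E0=60.0477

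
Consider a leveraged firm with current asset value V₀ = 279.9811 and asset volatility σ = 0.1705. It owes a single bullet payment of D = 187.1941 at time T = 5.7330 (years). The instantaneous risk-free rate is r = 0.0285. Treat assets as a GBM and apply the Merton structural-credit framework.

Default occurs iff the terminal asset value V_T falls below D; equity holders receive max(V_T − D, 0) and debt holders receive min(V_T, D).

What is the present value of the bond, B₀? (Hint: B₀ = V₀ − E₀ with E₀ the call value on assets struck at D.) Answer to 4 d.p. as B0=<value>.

d₁ = [ln(V₀/D) + (r + σ²/2)T] / (σ√T)
   = [ln(279.9811/187.1941) + (0.0285 + 0.5·0.1705²)·5.7330] / (0.1705·√5.7330)
   = [0.402576 + 0.246720] / 0.408240 = 1.590478
d₂ = d₁ − σ√T = 1.590478 − 0.408240 = 1.182238
N(d₁) = 0.944136,  N(d₂) = 0.881444,  e^(−rT) = 0.849259
E₀ = V₀·N(d₁) − D·e^(−rT)·N(d₂)
   = 279.9811·0.944136 − 187.1941·0.849259·0.881444 = 124.211535
B₀ = V₀ − E₀ = 279.9811 − 124.211535 = 155.769565

B0=155.7696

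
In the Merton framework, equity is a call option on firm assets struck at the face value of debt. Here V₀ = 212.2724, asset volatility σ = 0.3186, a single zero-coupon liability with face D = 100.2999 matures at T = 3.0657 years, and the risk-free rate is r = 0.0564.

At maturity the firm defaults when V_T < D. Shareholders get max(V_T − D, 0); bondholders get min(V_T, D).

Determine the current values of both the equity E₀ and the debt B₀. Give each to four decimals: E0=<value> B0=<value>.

E0=129.3812 B0=82.8912

d₁ = [ln(V₀/D) + (r + σ²/2)T] / (σ√T)
   = [ln(212.2724/100.2999) + (0.0564 + 0.5·0.3186²)·3.0657] / (0.3186·√3.0657)
   = [0.749706 + 0.328499] / 0.557841 = 1.932816
d₂ = d₁ − σ√T = 1.932816 − 0.557841 = 1.374975
N(d₁) = 0.973371,  N(d₂) = 0.915430,  e^(−rT) = 0.841217
E₀ = V₀·N(d₁) − D·e^(−rT)·N(d₂)
   = 212.2724·0.973371 − 100.2999·0.841217·0.915430 = 129.381190
B₀ = V₀ − E₀ = 212.2724 − 129.381190 = 82.891210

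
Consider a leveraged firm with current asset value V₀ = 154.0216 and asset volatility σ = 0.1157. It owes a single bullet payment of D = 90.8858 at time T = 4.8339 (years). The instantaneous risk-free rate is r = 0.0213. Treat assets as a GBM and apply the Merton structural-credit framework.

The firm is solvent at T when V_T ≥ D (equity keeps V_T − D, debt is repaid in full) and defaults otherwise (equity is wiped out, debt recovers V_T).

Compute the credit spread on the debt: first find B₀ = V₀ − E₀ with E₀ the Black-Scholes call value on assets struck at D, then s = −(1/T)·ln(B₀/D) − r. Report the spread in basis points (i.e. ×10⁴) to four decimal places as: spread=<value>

d₁ = [ln(V₀/D) + (r + σ²/2)T] / (σ√T)
   = [ln(154.0216/90.8858) + (0.0213 + 0.5·0.1157²)·4.8339] / (0.1157·√4.8339)
   = [0.527489 + 0.135317] / 0.254380 = 2.605578
d₂ = d₁ − σ√T = 2.605578 − 0.254380 = 2.351198
N(d₁) = 0.995414,  N(d₂) = 0.990643,  e^(−rT) = 0.902161
E₀ = V₀·N(d₁) − D·e^(−rT)·N(d₂)
   = 154.0216·0.995414 − 90.8858·0.902161·0.990643 = 72.088796
B₀ = V₀ − E₀ = 154.0216 − 72.088796 = 81.932804
spread = −(1/T)·ln(B₀/D) − r = −(1/4.8339)·ln(81.932804/90.8858) − 0.0213 = 0.00015355
in basis points: 0.00015355 × 10⁴ = 1.5355 bp

spread=1.5355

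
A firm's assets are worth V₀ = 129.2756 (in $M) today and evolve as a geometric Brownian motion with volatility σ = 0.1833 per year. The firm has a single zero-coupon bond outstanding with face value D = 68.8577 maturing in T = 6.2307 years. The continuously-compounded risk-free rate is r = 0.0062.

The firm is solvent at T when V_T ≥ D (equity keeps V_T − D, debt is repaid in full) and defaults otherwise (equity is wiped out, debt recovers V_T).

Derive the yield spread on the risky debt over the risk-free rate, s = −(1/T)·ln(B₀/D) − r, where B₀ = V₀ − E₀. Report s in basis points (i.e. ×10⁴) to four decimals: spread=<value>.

spread=32.5458

d₁ = [ln(V₀/D) + (r + σ²/2)T] / (σ√T)
   = [ln(129.2756/68.8577) + (0.0062 + 0.5·0.1833²)·6.2307] / (0.1833·√6.2307)
   = [0.629905 + 0.143303] / 0.457542 = 1.689915
d₂ = d₁ − σ√T = 1.689915 − 0.457542 = 1.232374
N(d₁) = 0.954478,  N(d₂) = 0.891095,  e^(−rT) = 0.962106
E₀ = V₀·N(d₁) − D·e^(−rT)·N(d₂)
   = 129.2756·0.954478 − 68.8577·0.962106·0.891095 = 64.357052
B₀ = V₀ − E₀ = 129.2756 − 64.357052 = 64.918548
spread = −(1/T)·ln(B₀/D) − r = −(1/6.2307)·ln(64.918548/68.8577) − 0.0062 = 0.00325458
in basis points: 0.00325458 × 10⁴ = 32.5458 bp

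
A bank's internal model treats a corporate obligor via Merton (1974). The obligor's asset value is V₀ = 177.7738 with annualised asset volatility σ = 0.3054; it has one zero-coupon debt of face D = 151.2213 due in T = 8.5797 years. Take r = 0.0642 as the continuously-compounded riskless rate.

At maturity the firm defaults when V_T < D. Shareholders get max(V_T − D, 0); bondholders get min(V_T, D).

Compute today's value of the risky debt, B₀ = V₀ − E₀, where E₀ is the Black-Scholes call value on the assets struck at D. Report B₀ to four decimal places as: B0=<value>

d₁ = [ln(V₀/D) + (r + σ²/2)T] / (σ√T)
   = [ln(177.7738/151.2213) + (0.0642 + 0.5·0.3054²)·8.5797] / (0.3054·√8.5797)
   = [0.161768 + 0.950927] / 0.894551 = 1.243859
d₂ = d₁ − σ√T = 1.243859 − 0.894551 = 0.349308
N(d₁) = 0.893224,  N(d₂) = 0.636571,  e^(−rT) = 0.576479
E₀ = V₀·N(d₁) − D·e^(−rT)·N(d₂)
   = 177.7738·0.893224 − 151.2213·0.576479·0.636571 = 103.298244
B₀ = V₀ − E₀ = 177.7738 − 103.298244 = 74.475556

B0=74.4756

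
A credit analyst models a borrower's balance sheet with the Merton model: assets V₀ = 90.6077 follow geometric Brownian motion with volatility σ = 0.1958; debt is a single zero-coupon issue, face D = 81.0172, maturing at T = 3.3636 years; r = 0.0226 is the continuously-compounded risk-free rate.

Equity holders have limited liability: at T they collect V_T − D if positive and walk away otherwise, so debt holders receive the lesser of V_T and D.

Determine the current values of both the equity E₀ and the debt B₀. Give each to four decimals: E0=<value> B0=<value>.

d₁ = [ln(V₀/D) + (r + σ²/2)T] / (σ√T)
   = [ln(90.6077/81.0172) + (0.0226 + 0.5·0.1958²)·3.3636] / (0.1958·√3.3636)
   = [0.111878 + 0.140494] / 0.359100 = 0.702789
d₂ = d₁ − σ√T = 0.702789 − 0.359100 = 0.343690
N(d₁) = 0.758906,  N(d₂) = 0.634460,  e^(−rT) = 0.926800
E₀ = V₀·N(d₁) − D·e^(−rT)·N(d₂)
   = 90.6077·0.758906 − 81.0172·0.926800·0.634460 = 21.123215
B₀ = V₀ − E₀ = 90.6077 − 21.123215 = 69.484485

E0=21.1232 B0=69.4845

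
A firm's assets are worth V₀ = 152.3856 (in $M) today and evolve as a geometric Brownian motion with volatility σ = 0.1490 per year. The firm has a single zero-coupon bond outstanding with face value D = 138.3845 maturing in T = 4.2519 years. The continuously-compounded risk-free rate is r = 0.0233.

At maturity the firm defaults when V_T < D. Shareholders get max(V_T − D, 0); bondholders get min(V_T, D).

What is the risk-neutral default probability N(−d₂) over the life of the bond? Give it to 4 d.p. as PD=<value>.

PD=0.3147

d₁ = [ln(V₀/D) + (r + σ²/2)T] / (σ√T)
   = [ln(152.3856/138.3845) + (0.0233 + 0.5·0.1490²)·4.2519] / (0.1490·√4.2519)
   = [0.096378 + 0.146267] / 0.307240 = 0.789759
d₂ = d₁ − σ√T = 0.789759 − 0.307240 = 0.482519
risk-neutral PD = N(−d₂) = N(-0.482519) = 0.314719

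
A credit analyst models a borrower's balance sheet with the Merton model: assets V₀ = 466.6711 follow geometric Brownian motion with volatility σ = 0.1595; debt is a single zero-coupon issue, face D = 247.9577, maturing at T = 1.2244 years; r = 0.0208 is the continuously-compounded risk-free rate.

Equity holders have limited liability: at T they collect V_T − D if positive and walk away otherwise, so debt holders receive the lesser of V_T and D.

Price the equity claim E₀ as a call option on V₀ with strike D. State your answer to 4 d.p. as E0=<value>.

d₁ = [ln(V₀/D) + (r + σ²/2)T] / (σ√T)
   = [ln(466.6711/247.9577) + (0.0208 + 0.5·0.1595²)·1.2244] / (0.1595·√1.2244)
   = [0.632367 + 0.041042] / 0.176491 = 3.815543
d₂ = d₁ − σ√T = 3.815543 − 0.176491 = 3.639052
N(d₁) = 0.999932,  N(d₂) = 0.999863,  e^(−rT) = 0.974854
E₀ = V₀·N(d₁) − D·e^(−rT)·N(d₂)
   = 466.6711·0.999932 − 247.9577·0.974854·0.999863 = 224.949900

E0=224.9499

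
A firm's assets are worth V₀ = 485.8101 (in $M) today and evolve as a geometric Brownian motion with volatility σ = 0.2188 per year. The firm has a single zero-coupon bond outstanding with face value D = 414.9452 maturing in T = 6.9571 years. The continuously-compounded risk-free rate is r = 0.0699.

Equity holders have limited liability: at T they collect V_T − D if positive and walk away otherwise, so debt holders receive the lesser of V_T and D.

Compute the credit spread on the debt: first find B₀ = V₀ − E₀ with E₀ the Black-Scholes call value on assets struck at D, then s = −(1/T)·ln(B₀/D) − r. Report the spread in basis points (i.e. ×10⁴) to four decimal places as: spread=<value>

d₁ = [ln(V₀/D) + (r + σ²/2)T] / (σ√T)
   = [ln(485.8101/414.9452) + (0.0699 + 0.5·0.2188²)·6.9571] / (0.2188·√6.9571)
   = [0.157671 + 0.652831] / 0.577114 = 1.404407
d₂ = d₁ − σ√T = 1.404407 − 0.577114 = 0.827294
N(d₁) = 0.919901,  N(d₂) = 0.795965,  e^(−rT) = 0.614897
E₀ = V₀·N(d₁) − D·e^(−rT)·N(d₂)
   = 485.8101·0.919901 − 414.9452·0.614897·0.795965 = 243.808222
B₀ = V₀ − E₀ = 485.8101 − 243.808222 = 242.001878
spread = −(1/T)·ln(B₀/D) − r = −(1/6.9571)·ln(242.001878/414.9452) − 0.0699 = 0.00760370
in basis points: 0.00760370 × 10⁴ = 76.0370 bp

spread=76.0370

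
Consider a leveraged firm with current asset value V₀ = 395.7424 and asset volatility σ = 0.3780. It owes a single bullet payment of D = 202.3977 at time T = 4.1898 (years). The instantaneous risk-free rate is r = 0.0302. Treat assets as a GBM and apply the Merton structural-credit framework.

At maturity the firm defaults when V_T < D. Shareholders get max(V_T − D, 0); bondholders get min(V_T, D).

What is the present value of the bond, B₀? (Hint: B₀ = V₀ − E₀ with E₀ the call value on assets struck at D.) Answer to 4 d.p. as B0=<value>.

B0=162.9322

d₁ = [ln(V₀/D) + (r + σ²/2)T] / (σ√T)
   = [ln(395.7424/202.3977) + (0.0302 + 0.5·0.3780²)·4.1898] / (0.3780·√4.1898)
   = [0.670529 + 0.425860] / 0.773728 = 1.417020
d₂ = d₁ − σ√T = 1.417020 − 0.773728 = 0.643292
N(d₁) = 0.921761,  N(d₂) = 0.739983,  e^(−rT) = 0.881146
E₀ = V₀·N(d₁) − D·e^(−rT)·N(d₂)
   = 395.7424·0.921761 − 202.3977·0.881146·0.739983 = 232.810174
B₀ = V₀ − E₀ = 395.7424 − 232.810174 = 162.932226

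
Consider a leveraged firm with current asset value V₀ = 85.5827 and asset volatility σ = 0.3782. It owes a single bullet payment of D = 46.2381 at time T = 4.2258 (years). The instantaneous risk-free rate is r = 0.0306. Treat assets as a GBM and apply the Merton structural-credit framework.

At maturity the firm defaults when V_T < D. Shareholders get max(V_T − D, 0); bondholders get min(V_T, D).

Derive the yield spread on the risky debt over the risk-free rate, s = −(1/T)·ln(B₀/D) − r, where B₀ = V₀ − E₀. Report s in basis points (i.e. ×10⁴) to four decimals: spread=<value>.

d₁ = [ln(V₀/D) + (r + σ²/2)T] / (σ√T)
   = [ln(85.5827/46.2381) + (0.0306 + 0.5·0.3782²)·4.2258] / (0.3782·√4.2258)
   = [0.615679 + 0.431529] / 0.777456 = 1.346967
d₂ = d₁ − σ√T = 1.346967 − 0.777456 = 0.569510
N(d₁) = 0.911005,  N(d₂) = 0.715495,  e^(−rT) = 0.878702
E₀ = V₀·N(d₁) − D·e^(−rT)·N(d₂)
   = 85.5827·0.911005 − 46.2381·0.878702·0.715495 = 48.896012
B₀ = V₀ − E₀ = 85.5827 − 48.896012 = 36.686688
spread = −(1/T)·ln(B₀/D) − r = −(1/4.2258)·ln(36.686688/46.2381) − 0.0306 = 0.02415653
in basis points: 0.02415653 × 10⁴ = 241.5653 bp

spread=241.5653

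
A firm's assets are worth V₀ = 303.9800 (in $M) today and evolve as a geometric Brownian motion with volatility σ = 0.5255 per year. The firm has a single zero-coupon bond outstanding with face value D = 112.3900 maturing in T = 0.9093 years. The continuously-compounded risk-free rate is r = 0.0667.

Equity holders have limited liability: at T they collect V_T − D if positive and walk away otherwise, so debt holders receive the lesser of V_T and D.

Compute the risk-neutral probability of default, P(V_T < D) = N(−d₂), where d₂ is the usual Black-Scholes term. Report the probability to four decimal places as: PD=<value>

d₁ = [ln(V₀/D) + (r + σ²/2)T] / (σ√T)
   = [ln(303.9800/112.3900) + (0.0667 + 0.5·0.5255²)·0.9093] / (0.5255·√0.9093)
   = [0.994987 + 0.186202] / 0.501102 = 2.357182
d₂ = d₁ − σ√T = 2.357182 − 0.501102 = 1.856080
risk-neutral PD = N(−d₂) = N(-1.856080) = 0.031721

PD=0.0317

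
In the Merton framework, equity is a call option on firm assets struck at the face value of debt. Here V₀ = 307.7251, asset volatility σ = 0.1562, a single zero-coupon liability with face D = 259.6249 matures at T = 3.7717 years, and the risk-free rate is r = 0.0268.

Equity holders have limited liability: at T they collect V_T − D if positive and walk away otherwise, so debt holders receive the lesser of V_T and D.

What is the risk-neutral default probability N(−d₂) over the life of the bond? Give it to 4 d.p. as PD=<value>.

PD=0.2291

d₁ = [ln(V₀/D) + (r + σ²/2)T] / (σ√T)
   = [ln(307.7251/259.6249) + (0.0268 + 0.5·0.1562²)·3.7717] / (0.1562·√3.7717)
   = [0.169969 + 0.147093] / 0.303354 = 1.045189
d₂ = d₁ − σ√T = 1.045189 − 0.303354 = 0.741836
risk-neutral PD = N(−d₂) = N(-0.741836) = 0.229093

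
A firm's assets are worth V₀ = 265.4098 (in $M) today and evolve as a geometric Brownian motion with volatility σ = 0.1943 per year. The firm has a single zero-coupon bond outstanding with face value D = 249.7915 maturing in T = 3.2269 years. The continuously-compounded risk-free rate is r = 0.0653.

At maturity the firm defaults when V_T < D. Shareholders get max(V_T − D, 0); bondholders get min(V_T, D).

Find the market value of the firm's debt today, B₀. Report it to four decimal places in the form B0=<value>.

d₁ = [ln(V₀/D) + (r + σ²/2)T] / (σ√T)
   = [ln(265.4098/249.7915) + (0.0653 + 0.5·0.1943²)·3.2269] / (0.1943·√3.2269)
   = [0.060648 + 0.271628] / 0.349032 = 0.951995
d₂ = d₁ − σ√T = 0.951995 − 0.349032 = 0.602962
N(d₁) = 0.829450,  N(d₂) = 0.726733,  e^(−rT) = 0.810004
E₀ = V₀·N(d₁) − D·e^(−rT)·N(d₂)
   = 265.4098·0.829450 − 249.7915·0.810004·0.726733 = 73.102815
B₀ = V₀ − E₀ = 265.4098 − 73.102815 = 192.306985

B0=192.3070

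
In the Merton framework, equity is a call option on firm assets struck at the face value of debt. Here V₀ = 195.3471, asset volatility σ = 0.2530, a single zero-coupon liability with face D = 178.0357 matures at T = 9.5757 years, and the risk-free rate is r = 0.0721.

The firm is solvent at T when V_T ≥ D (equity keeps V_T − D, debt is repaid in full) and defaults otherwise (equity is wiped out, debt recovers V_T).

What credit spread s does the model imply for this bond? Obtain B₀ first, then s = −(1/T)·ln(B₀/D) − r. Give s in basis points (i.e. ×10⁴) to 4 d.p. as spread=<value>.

spread=100.6255

d₁ = [ln(V₀/D) + (r + σ²/2)T] / (σ√T)
   = [ln(195.3471/178.0357) + (0.0721 + 0.5·0.2530²)·9.5757] / (0.2530·√9.5757)
   = [0.092794 + 0.996873] / 0.782899 = 1.391836
d₂ = d₁ − σ√T = 1.391836 − 0.782899 = 0.608937
N(d₁) = 0.918014,  N(d₂) = 0.728717,  e^(−rT) = 0.501371
E₀ = V₀·N(d₁) − D·e^(−rT)·N(d₂)
   = 195.3471·0.918014 − 178.0357·0.501371·0.728717 = 114.284624
B₀ = V₀ − E₀ = 195.3471 − 114.284624 = 81.062476
spread = −(1/T)·ln(B₀/D) − r = −(1/9.5757)·ln(81.062476/178.0357) − 0.0721 = 0.01006255
in basis points: 0.01006255 × 10⁴ = 100.6255 bp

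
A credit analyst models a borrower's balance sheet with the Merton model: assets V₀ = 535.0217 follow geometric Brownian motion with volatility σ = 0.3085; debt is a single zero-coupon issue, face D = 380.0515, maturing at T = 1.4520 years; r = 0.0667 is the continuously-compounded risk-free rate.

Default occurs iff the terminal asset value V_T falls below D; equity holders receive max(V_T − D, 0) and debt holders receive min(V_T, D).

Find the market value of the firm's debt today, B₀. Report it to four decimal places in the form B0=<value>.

B0=335.7540

d₁ = [ln(V₀/D) + (r + σ²/2)T] / (σ√T)
   = [ln(535.0217/380.0515) + (0.0667 + 0.5·0.3085²)·1.4520] / (0.3085·√1.4520)
   = [0.342001 + 0.165943] / 0.371739 = 1.366398
d₂ = d₁ − σ√T = 1.366398 − 0.371739 = 0.994659
N(d₁) = 0.914093,  N(d₂) = 0.840049,  e^(−rT) = 0.907694
E₀ = V₀·N(d₁) − D·e^(−rT)·N(d₂)
   = 535.0217·0.914093 − 380.0515·0.907694·0.840049 = 199.267652
B₀ = V₀ − E₀ = 535.0217 − 199.267652 = 335.754048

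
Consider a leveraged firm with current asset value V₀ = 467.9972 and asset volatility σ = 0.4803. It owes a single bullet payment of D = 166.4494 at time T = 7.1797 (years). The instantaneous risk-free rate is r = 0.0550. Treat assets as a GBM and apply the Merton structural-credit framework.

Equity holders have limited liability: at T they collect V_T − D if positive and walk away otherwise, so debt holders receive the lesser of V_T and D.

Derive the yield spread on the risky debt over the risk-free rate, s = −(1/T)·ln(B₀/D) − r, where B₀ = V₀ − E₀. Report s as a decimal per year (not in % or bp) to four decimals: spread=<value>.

spread=0.0234

d₁ = [ln(V₀/D) + (r + σ²/2)T] / (σ√T)
   = [ln(467.9972/166.4494) + (0.0550 + 0.5·0.4803²)·7.1797] / (0.4803·√7.1797)
   = [1.033771 + 1.223019] / 1.286962 = 1.753579
d₂ = d₁ − σ√T = 1.753579 − 1.286962 = 0.466617
N(d₁) = 0.960249,  N(d₂) = 0.679613,  e^(−rT) = 0.673759
E₀ = V₀·N(d₁) − D·e^(−rT)·N(d₂)
   = 467.9972·0.960249 − 166.4494·0.673759·0.679613 = 373.177326
B₀ = V₀ − E₀ = 467.9972 − 373.177326 = 94.819874
spread = −(1/T)·ln(B₀/D) − r = −(1/7.1797)·ln(94.819874/166.4494) − 0.0550 = 0.02337547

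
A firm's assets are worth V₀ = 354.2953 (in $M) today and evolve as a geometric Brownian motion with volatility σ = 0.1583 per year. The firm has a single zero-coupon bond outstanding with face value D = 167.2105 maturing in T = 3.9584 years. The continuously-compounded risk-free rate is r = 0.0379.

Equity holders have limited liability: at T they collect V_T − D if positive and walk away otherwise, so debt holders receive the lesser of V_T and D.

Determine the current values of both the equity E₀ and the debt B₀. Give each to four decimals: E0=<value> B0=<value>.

E0=210.4229 B0=143.8724

d₁ = [ln(V₀/D) + (r + σ²/2)T] / (σ√T)
   = [ln(354.2953/167.2105) + (0.0379 + 0.5·0.1583²)·3.9584] / (0.1583·√3.9584)
   = [0.750877 + 0.199620] / 0.314949 = 3.017936
d₂ = d₁ − σ√T = 3.017936 − 0.314949 = 2.702987
N(d₁) = 0.998727,  N(d₂) = 0.996564,  e^(−rT) = 0.860688
E₀ = V₀·N(d₁) − D·e^(−rT)·N(d₂)
   = 354.2953·0.998727 − 167.2105·0.860688·0.996564 = 210.422897
B₀ = V₀ − E₀ = 354.2953 − 210.422897 = 143.872403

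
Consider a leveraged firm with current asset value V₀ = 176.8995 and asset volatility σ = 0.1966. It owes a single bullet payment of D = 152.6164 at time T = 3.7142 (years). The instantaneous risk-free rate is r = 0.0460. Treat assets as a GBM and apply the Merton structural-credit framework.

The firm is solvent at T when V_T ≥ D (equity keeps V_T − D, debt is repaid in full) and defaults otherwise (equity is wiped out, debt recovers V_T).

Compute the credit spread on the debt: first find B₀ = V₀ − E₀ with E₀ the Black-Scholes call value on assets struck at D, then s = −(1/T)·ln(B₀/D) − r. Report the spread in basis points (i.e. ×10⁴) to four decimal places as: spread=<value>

d₁ = [ln(V₀/D) + (r + σ²/2)T] / (σ√T)
   = [ln(176.8995/152.6164) + (0.0460 + 0.5·0.1966²)·3.7142] / (0.1966·√3.7142)
   = [0.147654 + 0.242633] / 0.378893 = 1.030073
d₂ = d₁ − σ√T = 1.030073 − 0.378893 = 0.651181
N(d₁) = 0.848512,  N(d₂) = 0.742535,  e^(−rT) = 0.842945
E₀ = V₀·N(d₁) − D·e^(−rT)·N(d₂)
   = 176.8995·0.848512 − 152.6164·0.842945·0.742535 = 54.576269
B₀ = V₀ − E₀ = 176.8995 − 54.576269 = 122.323231
spread = −(1/T)·ln(B₀/D) − r = −(1/3.7142)·ln(122.323231/152.6164) − 0.0460 = 0.01357154
in basis points: 0.01357154 × 10⁴ = 135.7154 bp

spread=135.7154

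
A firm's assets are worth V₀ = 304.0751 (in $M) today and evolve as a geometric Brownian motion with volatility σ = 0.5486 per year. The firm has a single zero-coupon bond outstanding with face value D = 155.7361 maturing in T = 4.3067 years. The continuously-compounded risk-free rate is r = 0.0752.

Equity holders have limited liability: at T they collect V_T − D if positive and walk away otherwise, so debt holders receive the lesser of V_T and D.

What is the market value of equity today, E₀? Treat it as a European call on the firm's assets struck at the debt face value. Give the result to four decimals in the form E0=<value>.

E0=211.6160

d₁ = [ln(V₀/D) + (r + σ²/2)T] / (σ√T)
   = [ln(304.0751/155.7361) + (0.0752 + 0.5·0.5486²)·4.3067] / (0.5486·√4.3067)
   = [0.669112 + 0.971940] / 1.138487 = 1.441432
d₂ = d₁ − σ√T = 1.441432 − 1.138487 = 0.302945
N(d₁) = 0.925269,  N(d₂) = 0.619034,  e^(−rT) = 0.723349
E₀ = V₀·N(d₁) − D·e^(−rT)·N(d₂)
   = 304.0751·0.925269 − 155.7361·0.723349·0.619034 = 211.616038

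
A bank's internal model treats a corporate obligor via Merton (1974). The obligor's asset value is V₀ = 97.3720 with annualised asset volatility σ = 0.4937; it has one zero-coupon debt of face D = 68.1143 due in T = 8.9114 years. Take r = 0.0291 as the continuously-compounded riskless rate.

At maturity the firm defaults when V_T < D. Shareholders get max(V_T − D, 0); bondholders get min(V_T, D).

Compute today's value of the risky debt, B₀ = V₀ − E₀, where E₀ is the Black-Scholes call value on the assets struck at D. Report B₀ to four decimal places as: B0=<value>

d₁ = [ln(V₀/D) + (r + σ²/2)T] / (σ√T)
   = [ln(97.3720/68.1143) + (0.0291 + 0.5·0.4937²)·8.9114] / (0.4937·√8.9114)
   = [0.357352 + 1.345353] / 1.473792 = 1.155322
d₂ = d₁ − σ√T = 1.155322 − 1.473792 = -0.318469
N(d₁) = 0.876021,  N(d₂) = 0.375064,  e^(−rT) = 0.771575
E₀ = V₀·N(d₁) − D·e^(−rT)·N(d₂)
   = 97.3720·0.876021 − 68.1143·0.771575·0.375064 = 65.588279
B₀ = V₀ − E₀ = 97.3720 − 65.588279 = 31.783721

B0=31.7837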